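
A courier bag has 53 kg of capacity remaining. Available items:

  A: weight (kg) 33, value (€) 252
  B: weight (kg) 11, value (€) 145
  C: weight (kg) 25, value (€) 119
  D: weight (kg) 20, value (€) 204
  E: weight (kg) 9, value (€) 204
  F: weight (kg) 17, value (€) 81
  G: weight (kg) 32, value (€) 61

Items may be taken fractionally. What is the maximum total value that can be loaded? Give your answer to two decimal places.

652.27

Ratios (sorted): E 22.67, B 13.18, D 10.20, A 7.64, F 4.76, C 4.76, G 1.91
take E (9 @ 204); take B (11 @ 145); take D (20 @ 204); take 13/33 of A → 99.27. Capacity used 53/53.
Total value = 652.27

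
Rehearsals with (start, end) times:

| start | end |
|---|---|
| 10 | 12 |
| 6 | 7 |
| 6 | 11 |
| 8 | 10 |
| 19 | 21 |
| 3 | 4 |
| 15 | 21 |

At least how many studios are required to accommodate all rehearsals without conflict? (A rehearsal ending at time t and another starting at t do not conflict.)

The answer is the maximum number of intervals overlapping at any instant.
starts: [3, 6, 6, 8, 10, 15, 19]
ends:   [4, 7, 10, 11, 12, 21, 21]
s3→1 e4→0 s6→1 s6→2  — peak 2.

2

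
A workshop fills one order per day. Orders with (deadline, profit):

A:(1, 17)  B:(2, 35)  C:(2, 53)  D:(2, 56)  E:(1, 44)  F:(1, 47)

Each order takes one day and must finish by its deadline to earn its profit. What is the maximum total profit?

109

Sort by profit descending; place each in the latest free slot ≤ its deadline.
By profit: D(d2,56), C(d2,53), F(d1,47), E(d1,44), B(d2,35), A(d1,17)
D→slot 2; C→slot 1; F skipped; E skipped; B skipped; A skipped.
Profit = 53 + 56 = 109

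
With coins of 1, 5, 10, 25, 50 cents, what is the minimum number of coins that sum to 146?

Greedy: take as many of the largest coin as possible, then repeat with the remainder.
146 = 2×50 + 1×25 + 2×10 + 1×1
Total coins = 2 + 1 + 2 + 1 = 6

6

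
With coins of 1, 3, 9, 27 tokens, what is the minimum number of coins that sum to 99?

Use the largest denomination that fits, subtract, and repeat.
99 − 3×27→18 − 2×9→0
Total coins = 3 + 2 = 5

5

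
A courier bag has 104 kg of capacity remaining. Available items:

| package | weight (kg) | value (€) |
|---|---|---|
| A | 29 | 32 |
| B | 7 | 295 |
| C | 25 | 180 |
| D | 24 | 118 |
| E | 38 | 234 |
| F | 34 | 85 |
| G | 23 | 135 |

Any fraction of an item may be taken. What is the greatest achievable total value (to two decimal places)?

898.08

Order: B (295/7=42.14) > C (180/25=7.20) > E (234/38=6.16) > G (135/23=5.87) > D (118/24=4.92) > F (85/34=2.50) > A (32/29=1.10)
Fill: take B (7 @ 295) → take C (25 @ 180) → take E (38 @ 234) → take G (23 @ 135) → take 11/24 of D → 54.08; 104/104 used.
Total value = 898.08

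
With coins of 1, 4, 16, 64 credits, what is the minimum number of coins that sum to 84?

Greedy: take as many of the largest coin as possible, then repeat with the remainder.
84 − 1×64→20 − 1×16→4 − 1×4→0
Total coins = 1 + 1 + 1 = 3

3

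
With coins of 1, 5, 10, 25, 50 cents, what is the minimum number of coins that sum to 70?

3

Greedy: take as many of the largest coin as possible, then repeat with the remainder.
70 − 1×50→20 − 2×10→0
Total coins = 1 + 2 = 3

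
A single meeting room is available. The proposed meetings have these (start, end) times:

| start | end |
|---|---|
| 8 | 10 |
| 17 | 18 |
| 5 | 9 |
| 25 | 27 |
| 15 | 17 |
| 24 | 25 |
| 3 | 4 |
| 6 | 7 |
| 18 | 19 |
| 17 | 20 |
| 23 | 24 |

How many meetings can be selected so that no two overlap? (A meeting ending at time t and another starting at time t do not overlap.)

9

Sorted by end: (3,4)  (6,7)  (5,9)  (8,10)  (15,17)  (17,18)  (18,19)  (17,20)  (23,24)  (24,25)  (25,27)
take (3,4); take (6,7); take (8,10); take (15,17); take (17,18); take (18,19); take (23,24); take (24,25); take (25,27).
Selected 9 meetings.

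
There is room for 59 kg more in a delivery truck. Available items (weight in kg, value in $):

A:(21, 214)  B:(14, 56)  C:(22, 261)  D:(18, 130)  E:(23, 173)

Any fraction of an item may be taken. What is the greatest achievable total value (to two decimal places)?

Sort by value per unit weight and fill in that order.
Ratios (sorted): C 11.86, A 10.19, E 7.52, D 7.22, B 4.00
take C (22 @ 261); take A (21 @ 214); take 16/23 of E → 120.35. Capacity used 59/59.
Total value = 595.35

595.35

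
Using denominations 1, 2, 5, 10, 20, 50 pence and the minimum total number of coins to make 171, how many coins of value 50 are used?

171 − 3×50→21 − 1×20→1 − 1×1→0
Count of 50: 3

3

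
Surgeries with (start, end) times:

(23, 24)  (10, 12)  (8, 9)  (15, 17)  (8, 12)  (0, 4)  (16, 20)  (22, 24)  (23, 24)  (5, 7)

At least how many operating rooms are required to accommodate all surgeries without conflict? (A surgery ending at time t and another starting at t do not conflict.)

The answer is the maximum number of intervals overlapping at any instant.
Events (time:±→running): 0:+→1 4:-→0 5:+→1 7:-→0 8:+→1 8:+→2 9:-→1 10:+→2 12:-→1 12:-→0 15:+→1 16:+→2 17:-→1 20:-→0 22:+→1 23:+→2 23:+→3 … peak 3.

3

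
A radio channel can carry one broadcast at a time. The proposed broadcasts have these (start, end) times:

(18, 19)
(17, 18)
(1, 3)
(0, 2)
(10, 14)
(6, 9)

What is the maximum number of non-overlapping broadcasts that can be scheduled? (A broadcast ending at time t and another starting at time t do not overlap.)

By end time: (0,2), (1,3), (6,9), (10,14), (17,18), (18,19).
Pick (0,2); next start ≥ 2 → (6,9); next start ≥ 9 → (10,14); next start ≥ 14 → (17,18); next start ≥ 18 → (18,19).
Selected 5 broadcasts.

5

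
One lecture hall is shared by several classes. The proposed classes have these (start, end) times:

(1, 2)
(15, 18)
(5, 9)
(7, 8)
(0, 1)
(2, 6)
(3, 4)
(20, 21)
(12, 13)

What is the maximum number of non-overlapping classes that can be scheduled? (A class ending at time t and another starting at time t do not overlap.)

By end time: (0,1), (1,2), (3,4), (2,6), (7,8), (5,9), (12,13), (15,18), (20,21).
Pick (0,1); next start ≥ 1 → (1,2); next start ≥ 2 → (3,4); next start ≥ 4 → (7,8); next start ≥ 8 → (12,13); next start ≥ 13 → (15,18); next start ≥ 18 → (20,21).
Selected 7 classes.

7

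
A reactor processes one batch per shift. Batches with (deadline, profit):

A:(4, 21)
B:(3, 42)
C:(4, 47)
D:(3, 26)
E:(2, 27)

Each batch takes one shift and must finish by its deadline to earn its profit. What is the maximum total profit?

142

By profit: C(d4,47), B(d3,42), E(d2,27), D(d3,26), A(d4,21)
C→slot 4; B→slot 3; E→slot 2; D→slot 1; A skipped.
Profit = 26 + 27 + 42 + 47 = 142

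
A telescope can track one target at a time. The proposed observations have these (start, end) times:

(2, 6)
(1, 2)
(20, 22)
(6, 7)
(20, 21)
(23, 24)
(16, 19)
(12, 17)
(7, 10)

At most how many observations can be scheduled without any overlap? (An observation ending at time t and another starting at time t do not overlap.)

Greedy by earliest finish: after sorting by end time, pick each interval compatible with the last pick.
Sorted by end: (1,2)  (2,6)  (6,7)  (7,10)  (12,17)  (16,19)  (20,21)  (20,22)  (23,24)
take (1,2); take (2,6); take (6,7); take (7,10); take (12,17); take (20,21); take (23,24).
Selected 7 observations.

7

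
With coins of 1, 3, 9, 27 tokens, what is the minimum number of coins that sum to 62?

6

62 = 2×27 + 2×3 + 2×1
Total coins = 2 + 2 + 2 = 6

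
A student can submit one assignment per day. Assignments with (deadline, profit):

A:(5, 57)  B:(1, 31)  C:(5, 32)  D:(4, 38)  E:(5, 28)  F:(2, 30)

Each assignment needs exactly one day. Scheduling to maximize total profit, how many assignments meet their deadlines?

Sort by profit descending; place each in the latest free slot ≤ its deadline.
By profit: A(d5,57), D(d4,38), C(d5,32), B(d1,31), F(d2,30), E(d5,28)
A→slot 5; D→slot 4; C→slot 3; B→slot 1; F→slot 2; E skipped.
5 of 6 scheduled.

5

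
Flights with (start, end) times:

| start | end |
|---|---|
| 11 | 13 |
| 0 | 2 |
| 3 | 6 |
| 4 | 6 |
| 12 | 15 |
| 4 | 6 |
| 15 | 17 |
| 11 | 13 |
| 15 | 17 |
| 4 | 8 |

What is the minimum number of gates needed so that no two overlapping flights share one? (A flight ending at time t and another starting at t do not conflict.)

4

The answer is the maximum number of intervals overlapping at any instant.
starts: [0, 3, 4, 4, 4, 11, 11, 12, 15, 15]
ends:   [2, 6, 6, 6, 8, 13, 13, 15, 17, 17]
s0→1 e2→0 s3→1 s4→2 s4→3 s4→4  — peak 4.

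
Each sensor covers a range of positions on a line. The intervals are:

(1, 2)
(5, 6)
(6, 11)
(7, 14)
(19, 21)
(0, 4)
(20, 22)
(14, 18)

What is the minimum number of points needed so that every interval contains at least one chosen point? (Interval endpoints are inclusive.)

Sorted: [1,2] [0,4] [5,6] [6,11] [7,14] [14,18] [19,21] [20,22]
{[1,2],[0,4]} hit by 2; {[5,6],[6,11]} hit by 6; {[7,14],[14,18]} hit by 14; {[19,21],[20,22]} hit by 21.
Points: 2, 6, 14, 21 (4 total).

4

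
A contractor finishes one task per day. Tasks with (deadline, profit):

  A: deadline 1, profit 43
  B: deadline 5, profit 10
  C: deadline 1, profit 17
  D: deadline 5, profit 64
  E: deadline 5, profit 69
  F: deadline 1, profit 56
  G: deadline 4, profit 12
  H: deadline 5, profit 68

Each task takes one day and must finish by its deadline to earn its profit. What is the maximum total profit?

269

By profit: E(d5,69), H(d5,68), D(d5,64), F(d1,56), A(d1,43), C(d1,17), G(d4,12), B(d5,10)
E→slot 5; H→slot 4; D→slot 3; F→slot 1; A skipped; C skipped; G→slot 2; B skipped.
Profit = 56 + 12 + 64 + 68 + 69 = 269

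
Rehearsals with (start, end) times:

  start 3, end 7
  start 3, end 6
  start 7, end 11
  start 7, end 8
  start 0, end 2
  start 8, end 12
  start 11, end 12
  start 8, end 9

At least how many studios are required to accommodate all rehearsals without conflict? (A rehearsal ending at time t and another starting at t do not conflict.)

3

starts: [0, 3, 3, 7, 7, 8, 8, 11]
ends:   [2, 6, 7, 8, 9, 11, 12, 12]
s0→1 e2→0 s3→1 s3→2 e6→1 e7→0 s7→1 s7→2 e8→1 s8→2 s8→3  — peak 3.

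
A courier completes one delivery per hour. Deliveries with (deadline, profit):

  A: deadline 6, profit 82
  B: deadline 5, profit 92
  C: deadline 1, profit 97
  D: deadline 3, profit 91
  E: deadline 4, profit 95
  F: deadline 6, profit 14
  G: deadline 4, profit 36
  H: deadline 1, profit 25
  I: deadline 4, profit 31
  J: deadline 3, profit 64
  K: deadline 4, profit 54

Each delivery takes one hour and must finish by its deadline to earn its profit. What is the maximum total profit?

By profit: C(d1,97), E(d4,95), B(d5,92), D(d3,91), A(d6,82), J(d3,64), K(d4,54), G(d4,36), I(d4,31), H(d1,25), F(d6,14)
C→slot 1; E→slot 4; B→slot 5; D→slot 3; A→slot 6; J→slot 2; K skipped; G skipped; I skipped; H skipped; F skipped.
Profit = 97 + 64 + 91 + 95 + 92 + 82 = 521

521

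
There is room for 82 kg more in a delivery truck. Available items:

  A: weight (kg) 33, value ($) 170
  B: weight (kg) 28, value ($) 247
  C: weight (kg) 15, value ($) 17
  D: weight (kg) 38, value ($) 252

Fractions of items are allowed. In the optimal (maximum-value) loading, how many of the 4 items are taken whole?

Greedy by value/weight ratio, highest first.
Order: B (247/28=8.82) > D (252/38=6.63) > A (170/33=5.15) > C (17/15=1.13)
Fill: take B (28 @ 247) → take D (38 @ 252) → take 16/33 of A → 82.42; 82/82 used.
2 item(s) taken whole; one partial (take 16/33 of A).

2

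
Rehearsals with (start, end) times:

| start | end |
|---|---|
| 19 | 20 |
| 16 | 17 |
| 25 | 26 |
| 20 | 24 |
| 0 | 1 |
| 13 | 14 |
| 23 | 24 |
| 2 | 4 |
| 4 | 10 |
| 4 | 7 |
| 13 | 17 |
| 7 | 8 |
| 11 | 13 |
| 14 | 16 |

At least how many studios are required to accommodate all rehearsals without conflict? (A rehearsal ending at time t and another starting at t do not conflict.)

2

starts: [0, 2, 4, 4, 7, 11, 13, 13, 14, 16, 19, 20, 23, 25]
ends:   [1, 4, 7, 8, 10, 13, 14, 16, 17, 17, 20, 24, 24, 26]
s0→1 e1→0 s2→1 e4→0 s4→1 s4→2  — peak 2.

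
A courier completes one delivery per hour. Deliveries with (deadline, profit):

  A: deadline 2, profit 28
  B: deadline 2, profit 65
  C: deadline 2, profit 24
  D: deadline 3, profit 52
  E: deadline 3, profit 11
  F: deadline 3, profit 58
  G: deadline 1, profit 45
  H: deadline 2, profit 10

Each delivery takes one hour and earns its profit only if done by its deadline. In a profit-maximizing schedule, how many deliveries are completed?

Profit order: B=65 F=58 D=52 G=45 A=28 C=24 E=11 H=10
Assign: B→slot 2, F→slot 3, D→slot 1, G skipped, A skipped, C skipped, E skipped, H skipped.
Slots: [1:D] [2:B] [3:F]
3 of 8 scheduled.

3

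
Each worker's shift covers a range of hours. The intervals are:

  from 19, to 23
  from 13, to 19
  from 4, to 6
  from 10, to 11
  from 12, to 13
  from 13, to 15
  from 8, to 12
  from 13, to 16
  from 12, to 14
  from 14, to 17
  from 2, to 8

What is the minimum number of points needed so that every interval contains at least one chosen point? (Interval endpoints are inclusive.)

By right end: [4,6]  [2,8]  [10,11]  [8,12]  [12,13]  [12,14]  [13,15]  [13,16]  [14,17]  [13,19]  [19,23]
[4,6] uncovered → point at 6; [10,11] uncovered → point at 11; [12,13] uncovered → point at 13; [14,17] uncovered → point at 17; [19,23] uncovered → point at 23.
Points: 6, 11, 13, 17, 23 (5 total).

5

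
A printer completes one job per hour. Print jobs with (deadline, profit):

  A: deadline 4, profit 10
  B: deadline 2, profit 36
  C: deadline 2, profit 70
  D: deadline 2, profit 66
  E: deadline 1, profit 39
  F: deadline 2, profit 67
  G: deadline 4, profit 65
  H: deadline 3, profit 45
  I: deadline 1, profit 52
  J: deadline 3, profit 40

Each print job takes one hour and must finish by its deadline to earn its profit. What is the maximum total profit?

Take jobs in profit order; each goes to the latest open slot no later than its deadline.
By profit: C(d2,70), F(d2,67), D(d2,66), G(d4,65), I(d1,52), H(d3,45), J(d3,40), E(d1,39), B(d2,36), A(d4,10)
C→slot 2; F→slot 1; D skipped; G→slot 4; I skipped; H→slot 3; J skipped; E skipped; B skipped; A skipped.
Profit = 67 + 70 + 45 + 65 = 247

247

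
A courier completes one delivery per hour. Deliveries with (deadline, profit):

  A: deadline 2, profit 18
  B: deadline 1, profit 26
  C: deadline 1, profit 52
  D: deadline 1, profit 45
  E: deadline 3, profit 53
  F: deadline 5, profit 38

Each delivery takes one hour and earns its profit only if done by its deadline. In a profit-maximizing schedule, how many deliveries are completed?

4

Profit order: E=53 C=52 D=45 F=38 B=26 A=18
Assign: E→slot 3, C→slot 1, D skipped, F→slot 5, B skipped, A→slot 2.
Slots: [1:C] [2:A] [3:E] [5:F]
4 of 6 scheduled.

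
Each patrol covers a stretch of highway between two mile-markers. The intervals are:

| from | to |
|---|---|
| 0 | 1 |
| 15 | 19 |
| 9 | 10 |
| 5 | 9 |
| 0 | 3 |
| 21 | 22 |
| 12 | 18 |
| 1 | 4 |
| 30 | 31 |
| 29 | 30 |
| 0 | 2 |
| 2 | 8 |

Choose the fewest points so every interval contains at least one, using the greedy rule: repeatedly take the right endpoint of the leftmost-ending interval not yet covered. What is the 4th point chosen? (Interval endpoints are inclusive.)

Sorted: [0,1] [0,2] [0,3] [1,4] [2,8] [5,9] [9,10] [12,18] [15,19] [21,22] [29,30] [30,31]
{[0,1],[0,2],[0,3],[1,4]} hit by 1; {[2,8],[5,9]} hit by 8; {[9,10]} hit by 10; {[12,18],[15,19]} hit by 18; {[21,22]} hit by 22; {[29,30],[30,31]} hit by 30.
Points: 1, 8, 10, 18, 22, 30 (6 total).

18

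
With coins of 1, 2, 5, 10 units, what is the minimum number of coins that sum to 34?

5

Use the largest denomination that fits, subtract, and repeat.
34 = 3×10 + 2×2
Total coins = 3 + 2 = 5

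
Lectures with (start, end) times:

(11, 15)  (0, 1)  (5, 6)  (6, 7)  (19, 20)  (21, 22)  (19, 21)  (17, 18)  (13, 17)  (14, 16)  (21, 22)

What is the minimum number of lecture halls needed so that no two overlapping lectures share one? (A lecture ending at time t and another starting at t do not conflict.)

The answer is the maximum number of intervals overlapping at any instant.
starts: [0, 5, 6, 11, 13, 14, 17, 19, 19, 21, 21]
ends:   [1, 6, 7, 15, 16, 17, 18, 20, 21, 22, 22]
s0→1 e1→0 s5→1 e6→0 s6→1 e7→0 s11→1 s13→2 s14→3  — peak 3.

3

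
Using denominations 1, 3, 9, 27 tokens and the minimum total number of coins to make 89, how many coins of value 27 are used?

89 = 3×27 + 2×3 + 2×1
Count of 27: 3

3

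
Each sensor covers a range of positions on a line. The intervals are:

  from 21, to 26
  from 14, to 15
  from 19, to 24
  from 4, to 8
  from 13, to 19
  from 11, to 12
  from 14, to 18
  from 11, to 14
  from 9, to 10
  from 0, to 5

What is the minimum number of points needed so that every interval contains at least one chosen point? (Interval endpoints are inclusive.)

5

Process intervals by earliest right end; each time one isn't hit yet, stab at its right endpoint.
By right end: [0,5]  [4,8]  [9,10]  [11,12]  [11,14]  [14,15]  [14,18]  [13,19]  [19,24]  [21,26]
[0,5] uncovered → point at 5; [9,10] uncovered → point at 10; [11,12] uncovered → point at 12; [14,15] uncovered → point at 15; [19,24] uncovered → point at 24.
Points: 5, 10, 12, 15, 24 (5 total).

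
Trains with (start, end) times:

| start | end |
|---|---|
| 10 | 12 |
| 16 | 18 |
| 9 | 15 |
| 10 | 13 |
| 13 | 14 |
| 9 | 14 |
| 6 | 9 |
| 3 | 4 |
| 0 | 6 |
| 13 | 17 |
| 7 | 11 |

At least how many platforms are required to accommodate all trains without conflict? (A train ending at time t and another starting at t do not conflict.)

5

Count concurrent intervals with a sweep; the peak is the room count.
Events (time:±→running): 0:+→1 3:+→2 4:-→1 6:-→0 6:+→1 7:+→2 9:-→1 9:+→2 9:+→3 10:+→4 10:+→5 … peak 5.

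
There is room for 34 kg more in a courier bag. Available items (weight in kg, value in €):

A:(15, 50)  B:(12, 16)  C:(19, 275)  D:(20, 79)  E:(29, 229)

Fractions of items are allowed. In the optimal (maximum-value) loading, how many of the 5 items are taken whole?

Ratios (sorted): C 14.47, E 7.90, D 3.95, A 3.33, B 1.33
take C (19 @ 275); take 15/29 of E → 118.45. Capacity used 34/34.
1 item(s) taken whole; one partial (take 15/29 of E).

1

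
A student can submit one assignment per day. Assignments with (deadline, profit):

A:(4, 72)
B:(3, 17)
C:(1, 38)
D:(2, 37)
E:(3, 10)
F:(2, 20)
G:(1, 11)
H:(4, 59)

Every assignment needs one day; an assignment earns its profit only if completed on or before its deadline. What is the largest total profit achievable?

By profit: A(d4,72), H(d4,59), C(d1,38), D(d2,37), F(d2,20), B(d3,17), G(d1,11), E(d3,10)
A→slot 4; H→slot 3; C→slot 1; D→slot 2; F skipped; B skipped; G skipped; E skipped.
Profit = 38 + 37 + 59 + 72 = 206

206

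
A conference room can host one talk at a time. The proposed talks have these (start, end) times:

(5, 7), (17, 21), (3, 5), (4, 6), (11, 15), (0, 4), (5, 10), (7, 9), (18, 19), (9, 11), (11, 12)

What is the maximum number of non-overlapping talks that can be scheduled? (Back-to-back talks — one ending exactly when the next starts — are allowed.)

By end time: (0,4), (3,5), (4,6), (5,7), (7,9), (5,10), (9,11), (11,12), (11,15), (18,19), (17,21).
Pick (0,4); next start ≥ 4 → (4,6); next start ≥ 6 → (7,9); next start ≥ 9 → (9,11); next start ≥ 11 → (11,12); next start ≥ 12 → (18,19).
Selected 6 talks.

6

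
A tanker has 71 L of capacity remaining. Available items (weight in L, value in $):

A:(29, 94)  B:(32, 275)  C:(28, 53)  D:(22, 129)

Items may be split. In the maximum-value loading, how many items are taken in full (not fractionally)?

Sort by value per unit weight and fill in that order.
Order: B (275/32=8.59) > D (129/22=5.86) > A (94/29=3.24) > C (53/28=1.89)
Fill: take B (32 @ 275) → take D (22 @ 129) → take 17/29 of A → 55.10; 71/71 used.
2 item(s) taken whole; one partial (take 17/29 of A).

2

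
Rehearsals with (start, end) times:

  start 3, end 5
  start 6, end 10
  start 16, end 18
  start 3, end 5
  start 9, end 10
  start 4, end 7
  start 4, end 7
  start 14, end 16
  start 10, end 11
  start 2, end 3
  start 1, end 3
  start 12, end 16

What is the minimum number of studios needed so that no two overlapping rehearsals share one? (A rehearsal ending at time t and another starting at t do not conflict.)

Count concurrent intervals with a sweep; the peak is the room count.
Events (time:±→running): 1:+→1 2:+→2 3:-→1 3:-→0 3:+→1 3:+→2 4:+→3 4:+→4 … peak 4.

4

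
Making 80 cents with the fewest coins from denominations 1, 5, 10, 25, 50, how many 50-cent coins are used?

1

80 = 1×50 + 1×25 + 1×5
Count of 50: 1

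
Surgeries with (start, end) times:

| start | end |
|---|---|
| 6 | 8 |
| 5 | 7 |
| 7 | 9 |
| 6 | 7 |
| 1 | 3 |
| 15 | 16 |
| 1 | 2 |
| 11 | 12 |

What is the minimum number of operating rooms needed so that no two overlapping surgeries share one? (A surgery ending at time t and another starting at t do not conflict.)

3

starts: [1, 1, 5, 6, 6, 7, 11, 15]
ends:   [2, 3, 7, 7, 8, 9, 12, 16]
s1→1 s1→2 e2→1 e3→0 s5→1 s6→2 s6→3  — peak 3.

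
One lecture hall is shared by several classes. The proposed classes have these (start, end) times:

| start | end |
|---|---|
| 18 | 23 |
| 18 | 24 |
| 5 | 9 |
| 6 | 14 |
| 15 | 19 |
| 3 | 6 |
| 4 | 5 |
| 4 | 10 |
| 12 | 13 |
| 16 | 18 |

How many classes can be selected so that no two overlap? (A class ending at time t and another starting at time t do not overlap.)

Greedy by earliest finish: after sorting by end time, pick each interval compatible with the last pick.
By end time: (4,5), (3,6), (5,9), (4,10), (12,13), (6,14), (16,18), (15,19), (18,23), (18,24).
Pick (4,5); next start ≥ 5 → (5,9); next start ≥ 9 → (12,13); next start ≥ 13 → (16,18); next start ≥ 18 → (18,23).
Selected 5 classes.

5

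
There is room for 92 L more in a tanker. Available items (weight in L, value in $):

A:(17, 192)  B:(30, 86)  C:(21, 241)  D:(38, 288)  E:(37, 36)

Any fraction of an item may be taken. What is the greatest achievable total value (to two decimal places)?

766.87

Ratios (sorted): C 11.48, A 11.29, D 7.58, B 2.87, E 0.97
take C (21 @ 241); take A (17 @ 192); take D (38 @ 288); take 16/30 of B → 45.87. Capacity used 92/92.
Total value = 766.87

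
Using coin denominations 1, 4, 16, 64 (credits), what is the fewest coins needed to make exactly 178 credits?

7

Greedy: take as many of the largest coin as possible, then repeat with the remainder.
178 − 2×64→50 − 3×16→2 − 2×1→0
Total coins = 2 + 3 + 2 = 7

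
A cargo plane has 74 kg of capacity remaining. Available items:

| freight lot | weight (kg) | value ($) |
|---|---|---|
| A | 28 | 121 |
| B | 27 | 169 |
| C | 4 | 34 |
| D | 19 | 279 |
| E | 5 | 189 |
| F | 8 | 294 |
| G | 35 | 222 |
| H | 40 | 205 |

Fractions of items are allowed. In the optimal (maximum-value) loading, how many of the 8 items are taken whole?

5

Sort by value per unit weight and fill in that order.
Ratios (sorted): E 37.80, F 36.75, D 14.68, C 8.50, G 6.34, B 6.26, H 5.12, A 4.32
take E (5 @ 189); take F (8 @ 294); take D (19 @ 279); take C (4 @ 34); take G (35 @ 222); take 3/27 of B → 18.78. Capacity used 74/74.
5 item(s) taken whole; one partial (take 3/27 of B).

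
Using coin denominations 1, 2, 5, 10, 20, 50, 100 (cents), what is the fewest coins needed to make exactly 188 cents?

7

Use the largest denomination that fits, subtract, and repeat.
188 − 1×100→88 − 1×50→38 − 1×20→18 − 1×10→8 − 1×5→3 − 1×2→1 − 1×1→0
Total coins = 1 + 1 + 1 + 1 + 1 + 1 + 1 = 7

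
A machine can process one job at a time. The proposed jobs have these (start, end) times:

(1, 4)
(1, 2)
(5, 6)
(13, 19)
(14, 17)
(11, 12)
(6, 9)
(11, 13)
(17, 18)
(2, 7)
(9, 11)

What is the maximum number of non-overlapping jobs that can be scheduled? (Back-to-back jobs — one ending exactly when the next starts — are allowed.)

7

Sorted by end: (1,2)  (1,4)  (5,6)  (2,7)  (6,9)  (9,11)  (11,12)  (11,13)  (14,17)  (17,18)  (13,19)
take (1,2); take (5,6); take (6,9); take (9,11); take (11,12); skip (11,13); take (14,17); take (17,18); skip (13,19).
Selected 7 jobs.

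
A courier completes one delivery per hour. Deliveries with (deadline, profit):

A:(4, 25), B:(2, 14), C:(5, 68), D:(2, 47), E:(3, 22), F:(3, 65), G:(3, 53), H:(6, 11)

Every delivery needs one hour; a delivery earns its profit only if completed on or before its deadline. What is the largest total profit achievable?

269

Sort by profit descending; place each in the latest free slot ≤ its deadline.
Profit order: C=68 F=65 G=53 D=47 A=25 E=22 B=14 H=11
Assign: C→slot 5, F→slot 3, G→slot 2, D→slot 1, A→slot 4, E skipped, B skipped, H→slot 6.
Slots: [1:D] [2:G] [3:F] [4:A] [5:C] [6:H]
Profit = 47 + 53 + 65 + 25 + 68 + 11 = 269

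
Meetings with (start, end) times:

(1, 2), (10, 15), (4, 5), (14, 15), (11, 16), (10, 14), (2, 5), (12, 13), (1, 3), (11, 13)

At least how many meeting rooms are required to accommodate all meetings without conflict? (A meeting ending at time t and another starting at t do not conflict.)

5

Count concurrent intervals with a sweep; the peak is the room count.
starts: [1, 1, 2, 4, 10, 10, 11, 11, 12, 14]
ends:   [2, 3, 5, 5, 13, 13, 14, 15, 15, 16]
s1→1 s1→2 e2→1 s2→2 e3→1 s4→2 e5→1 e5→0 s10→1 s10→2 s11→3 s11→4 s12→5  — peak 5.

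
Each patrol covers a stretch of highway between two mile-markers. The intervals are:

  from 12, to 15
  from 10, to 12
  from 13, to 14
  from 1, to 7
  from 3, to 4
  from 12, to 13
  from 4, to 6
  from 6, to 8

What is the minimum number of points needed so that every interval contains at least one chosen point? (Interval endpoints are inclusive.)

4

Process intervals by earliest right end; each time one isn't hit yet, stab at its right endpoint.
By right end: [3,4]  [4,6]  [1,7]  [6,8]  [10,12]  [12,13]  [13,14]  [12,15]
[3,4] uncovered → point at 4; [6,8] uncovered → point at 8; [10,12] uncovered → point at 12; [13,14] uncovered → point at 14.
Points: 4, 8, 12, 14 (4 total).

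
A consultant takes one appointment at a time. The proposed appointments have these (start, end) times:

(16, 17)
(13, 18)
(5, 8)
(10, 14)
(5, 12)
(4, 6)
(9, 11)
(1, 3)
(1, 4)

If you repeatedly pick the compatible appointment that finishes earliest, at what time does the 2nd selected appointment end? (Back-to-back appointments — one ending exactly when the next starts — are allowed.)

6

By end time: (1,3), (1,4), (4,6), (5,8), (9,11), (5,12), (10,14), (16,17), (13,18).
Pick (1,3); next start ≥ 3 → (4,6); next start ≥ 6 → (9,11); next start ≥ 11 → (16,17).
Selected: (1,3) (4,6) (9,11) (16,17)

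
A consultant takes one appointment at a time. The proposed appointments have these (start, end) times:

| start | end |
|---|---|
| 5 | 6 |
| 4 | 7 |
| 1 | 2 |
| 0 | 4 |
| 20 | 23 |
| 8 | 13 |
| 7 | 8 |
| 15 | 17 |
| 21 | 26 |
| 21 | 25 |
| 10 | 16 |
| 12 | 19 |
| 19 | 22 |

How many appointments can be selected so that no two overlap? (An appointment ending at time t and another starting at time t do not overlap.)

Order by finish time; keep every interval that doesn't clash with the previous kept one.
By end time: (1,2), (0,4), (5,6), (4,7), (7,8), (8,13), (10,16), (15,17), (12,19), (19,22), (20,23), (21,25), (21,26).
Pick (1,2); next start ≥ 2 → (5,6); next start ≥ 6 → (7,8); next start ≥ 8 → (8,13); next start ≥ 13 → (15,17); next start ≥ 17 → (19,22).
Selected 6 appointments.

6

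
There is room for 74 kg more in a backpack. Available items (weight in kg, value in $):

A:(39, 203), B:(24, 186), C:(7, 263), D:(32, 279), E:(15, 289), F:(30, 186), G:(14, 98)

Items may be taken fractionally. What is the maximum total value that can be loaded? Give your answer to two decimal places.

Greedy by value/weight ratio, highest first.
Order: C (263/7=37.57) > E (289/15=19.27) > D (279/32=8.72) > B (186/24=7.75) > G (98/14=7.00) > F (186/30=6.20) > A (203/39=5.21)
Fill: take C (7 @ 263) → take E (15 @ 289) → take D (32 @ 279) → take 20/24 of B → 155.00; 74/74 used.
Total value = 986.00

986.00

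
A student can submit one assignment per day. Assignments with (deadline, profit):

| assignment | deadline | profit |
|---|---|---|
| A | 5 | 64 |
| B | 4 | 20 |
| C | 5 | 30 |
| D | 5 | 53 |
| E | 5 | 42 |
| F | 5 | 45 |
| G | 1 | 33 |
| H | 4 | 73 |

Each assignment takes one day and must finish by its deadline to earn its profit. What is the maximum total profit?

Sort by profit descending; place each in the latest free slot ≤ its deadline.
Profit order: H=73 A=64 D=53 F=45 E=42 G=33 C=30 B=20
Assign: H→slot 4, A→slot 5, D→slot 3, F→slot 2, E→slot 1, G skipped, C skipped, B skipped.
Slots: [1:E] [2:F] [3:D] [4:H] [5:A]
Profit = 42 + 45 + 53 + 73 + 64 = 277

277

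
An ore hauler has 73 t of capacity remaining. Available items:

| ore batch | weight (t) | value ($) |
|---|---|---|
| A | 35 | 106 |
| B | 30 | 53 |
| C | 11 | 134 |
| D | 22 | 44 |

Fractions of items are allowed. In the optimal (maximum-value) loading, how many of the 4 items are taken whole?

3

Sort by value per unit weight and fill in that order.
Ratios (sorted): C 12.18, A 3.03, D 2.00, B 1.77
take C (11 @ 134); take A (35 @ 106); take D (22 @ 44); take 5/30 of B → 8.83. Capacity used 73/73.
3 item(s) taken whole; one partial (take 5/30 of B).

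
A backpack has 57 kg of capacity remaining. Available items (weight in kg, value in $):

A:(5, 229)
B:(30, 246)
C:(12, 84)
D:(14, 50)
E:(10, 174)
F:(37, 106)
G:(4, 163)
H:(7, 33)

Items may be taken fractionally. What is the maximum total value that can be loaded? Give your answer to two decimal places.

Ratios (sorted): A 45.80, G 40.75, E 17.40, B 8.20, C 7.00, H 4.71, D 3.57, F 2.86
take A (5 @ 229); take G (4 @ 163); take E (10 @ 174); take B (30 @ 246); take 8/12 of C → 56.00. Capacity used 57/57.
Total value = 868.00

868.00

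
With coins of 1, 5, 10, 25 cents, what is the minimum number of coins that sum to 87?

6

Use the largest denomination that fits, subtract, and repeat.
87 = 3×25 + 1×10 + 2×1
Total coins = 3 + 1 + 2 = 6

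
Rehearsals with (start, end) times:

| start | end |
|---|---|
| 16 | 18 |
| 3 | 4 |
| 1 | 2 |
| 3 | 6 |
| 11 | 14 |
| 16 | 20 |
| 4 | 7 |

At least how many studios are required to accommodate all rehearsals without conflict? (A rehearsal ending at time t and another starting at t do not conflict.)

2

The answer is the maximum number of intervals overlapping at any instant.
Events (time:±→running): 1:+→1 2:-→0 3:+→1 3:+→2 … peak 2.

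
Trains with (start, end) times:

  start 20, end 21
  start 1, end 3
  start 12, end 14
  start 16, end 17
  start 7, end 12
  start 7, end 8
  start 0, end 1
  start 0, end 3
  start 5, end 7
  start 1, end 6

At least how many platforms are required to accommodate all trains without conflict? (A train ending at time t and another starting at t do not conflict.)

Events (time:±→running): 0:+→1 0:+→2 1:-→1 1:+→2 1:+→3 … peak 3.

3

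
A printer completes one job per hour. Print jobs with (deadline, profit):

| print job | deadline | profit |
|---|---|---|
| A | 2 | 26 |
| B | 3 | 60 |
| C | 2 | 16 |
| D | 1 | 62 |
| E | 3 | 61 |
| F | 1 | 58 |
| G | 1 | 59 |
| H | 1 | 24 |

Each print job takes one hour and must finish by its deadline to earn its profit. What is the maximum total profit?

183

Profit order: D=62 E=61 B=60 G=59 F=58 A=26 H=24 C=16
Assign: D→slot 1, E→slot 3, B→slot 2, G skipped, F skipped, A skipped, H skipped, C skipped.
Slots: [1:D] [2:B] [3:E]
Profit = 62 + 60 + 61 = 183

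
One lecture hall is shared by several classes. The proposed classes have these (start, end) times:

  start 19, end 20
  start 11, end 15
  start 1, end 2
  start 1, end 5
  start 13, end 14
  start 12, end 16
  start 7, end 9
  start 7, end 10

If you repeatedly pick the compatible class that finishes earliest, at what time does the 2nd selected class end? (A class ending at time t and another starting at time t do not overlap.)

9

Sorted by end: (1,2)  (1,5)  (7,9)  (7,10)  (13,14)  (11,15)  (12,16)  (19,20)
take (1,2); skip (1,5); take (7,9); skip (7,10); take (13,14); take (19,20).
Selected: (1,2) (7,9) (13,14) (19,20)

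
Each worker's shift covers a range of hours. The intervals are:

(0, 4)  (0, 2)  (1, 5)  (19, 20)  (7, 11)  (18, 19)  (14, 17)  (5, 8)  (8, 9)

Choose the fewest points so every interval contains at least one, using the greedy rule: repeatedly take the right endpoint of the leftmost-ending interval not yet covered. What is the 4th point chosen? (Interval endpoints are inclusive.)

Process intervals by earliest right end; each time one isn't hit yet, stab at its right endpoint.
Sorted: [0,2] [0,4] [1,5] [5,8] [8,9] [7,11] [14,17] [18,19] [19,20]
{[0,2],[0,4],[1,5]} hit by 2; {[5,8],[8,9],[7,11]} hit by 8; {[14,17]} hit by 17; {[18,19],[19,20]} hit by 19.
Points: 2, 8, 17, 19 (4 total).

19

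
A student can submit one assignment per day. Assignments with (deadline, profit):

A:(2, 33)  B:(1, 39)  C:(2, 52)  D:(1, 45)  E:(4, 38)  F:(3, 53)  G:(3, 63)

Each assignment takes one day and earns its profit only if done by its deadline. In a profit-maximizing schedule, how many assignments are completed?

Profit order: G=63 F=53 C=52 D=45 B=39 E=38 A=33
Assign: G→slot 3, F→slot 2, C→slot 1, D skipped, B skipped, E→slot 4, A skipped.
Slots: [1:C] [2:F] [3:G] [4:E]
4 of 7 scheduled.

4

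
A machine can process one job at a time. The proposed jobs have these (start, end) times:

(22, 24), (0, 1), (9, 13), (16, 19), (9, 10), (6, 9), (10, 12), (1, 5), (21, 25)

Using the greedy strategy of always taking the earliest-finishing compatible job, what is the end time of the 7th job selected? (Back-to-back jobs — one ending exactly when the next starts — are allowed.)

Greedy by earliest finish: after sorting by end time, pick each interval compatible with the last pick.
Sorted by end: (0,1)  (1,5)  (6,9)  (9,10)  (10,12)  (9,13)  (16,19)  (22,24)  (21,25)
take (0,1); take (1,5); take (6,9); take (9,10); take (10,12); skip (9,13); take (16,19); take (22,24).
Selected: (0,1) (1,5) (6,9) (9,10) (10,12) (16,19) (22,24)

24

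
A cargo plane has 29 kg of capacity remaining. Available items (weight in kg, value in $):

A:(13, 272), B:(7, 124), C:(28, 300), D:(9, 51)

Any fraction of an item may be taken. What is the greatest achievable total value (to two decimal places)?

Ratios (sorted): A 20.92, B 17.71, C 10.71, D 5.67
take A (13 @ 272); take B (7 @ 124); take 9/28 of C → 96.43. Capacity used 29/29.
Total value = 492.43

492.43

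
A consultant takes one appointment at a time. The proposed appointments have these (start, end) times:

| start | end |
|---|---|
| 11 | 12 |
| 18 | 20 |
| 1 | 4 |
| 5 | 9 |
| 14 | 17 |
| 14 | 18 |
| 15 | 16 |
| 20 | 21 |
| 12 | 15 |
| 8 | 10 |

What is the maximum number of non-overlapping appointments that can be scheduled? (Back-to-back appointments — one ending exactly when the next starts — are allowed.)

7

Sorted by end: (1,4)  (5,9)  (8,10)  (11,12)  (12,15)  (15,16)  (14,17)  (14,18)  (18,20)  (20,21)
take (1,4); take (5,9); take (11,12); take (12,15); take (15,16); skip (14,17); take (18,20); take (20,21).
Selected 7 appointments.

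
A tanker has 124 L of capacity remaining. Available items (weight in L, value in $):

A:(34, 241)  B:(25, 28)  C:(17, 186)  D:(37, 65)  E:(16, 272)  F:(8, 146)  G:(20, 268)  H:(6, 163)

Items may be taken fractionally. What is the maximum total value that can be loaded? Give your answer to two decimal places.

1316.41

Greedy by value/weight ratio, highest first.
Ratios (sorted): H 27.17, F 18.25, E 17.00, G 13.40, C 10.94, A 7.09, D 1.76, B 1.12
take H (6 @ 163); take F (8 @ 146); take E (16 @ 272); take G (20 @ 268); take C (17 @ 186); take A (34 @ 241); take 23/37 of D → 40.41. Capacity used 124/124.
Total value = 1316.41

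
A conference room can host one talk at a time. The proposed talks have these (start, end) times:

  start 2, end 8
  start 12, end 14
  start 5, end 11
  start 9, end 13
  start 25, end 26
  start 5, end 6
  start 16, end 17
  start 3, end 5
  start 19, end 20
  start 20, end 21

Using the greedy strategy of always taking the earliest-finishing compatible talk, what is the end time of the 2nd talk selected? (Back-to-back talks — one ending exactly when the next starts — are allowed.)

6

Sorted by end: (3,5)  (5,6)  (2,8)  (5,11)  (9,13)  (12,14)  (16,17)  (19,20)  (20,21)  (25,26)
take (3,5); take (5,6); take (9,13); take (16,17); take (19,20); take (20,21); take (25,26).
Selected: (3,5) (5,6) (9,13) (16,17) (19,20) (20,21) (25,26)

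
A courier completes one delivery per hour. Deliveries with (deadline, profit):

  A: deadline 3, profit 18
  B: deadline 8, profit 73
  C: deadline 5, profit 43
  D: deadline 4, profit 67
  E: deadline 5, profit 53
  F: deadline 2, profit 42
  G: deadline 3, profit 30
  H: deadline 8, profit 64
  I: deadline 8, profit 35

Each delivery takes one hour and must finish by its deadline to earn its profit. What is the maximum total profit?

407

Sort by profit descending; place each in the latest free slot ≤ its deadline.
Profit order: B=73 D=67 H=64 E=53 C=43 F=42 I=35 G=30 A=18
Assign: B→slot 8, D→slot 4, H→slot 7, E→slot 5, C→slot 3, F→slot 2, I→slot 6, G→slot 1, A skipped.
Slots: [1:G] [2:F] [3:C] [4:D] [5:E] [6:I] [7:H] [8:B]
Profit = 30 + 42 + 43 + 67 + 53 + 35 + 64 + 73 = 407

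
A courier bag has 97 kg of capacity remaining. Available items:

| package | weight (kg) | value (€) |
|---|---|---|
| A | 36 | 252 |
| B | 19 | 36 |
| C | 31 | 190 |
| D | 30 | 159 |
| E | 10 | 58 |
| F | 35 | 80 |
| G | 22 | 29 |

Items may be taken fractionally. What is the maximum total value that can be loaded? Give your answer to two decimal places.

606.00

Sort by value per unit weight and fill in that order.
Order: A (252/36=7.00) > C (190/31=6.13) > E (58/10=5.80) > D (159/30=5.30) > F (80/35=2.29) > B (36/19=1.89) > G (29/22=1.32)
Fill: take A (36 @ 252) → take C (31 @ 190) → take E (10 @ 58) → take 20/30 of D → 106.00; 97/97 used.
Total value = 606.00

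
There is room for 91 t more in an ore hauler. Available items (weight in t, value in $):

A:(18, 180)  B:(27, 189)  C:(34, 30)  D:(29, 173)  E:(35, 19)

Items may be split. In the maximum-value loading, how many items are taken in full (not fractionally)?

Sort by value per unit weight and fill in that order.
Ratios (sorted): A 10.00, B 7.00, D 5.97, C 0.88, E 0.54
take A (18 @ 180); take B (27 @ 189); take D (29 @ 173); take 17/34 of C → 15.00. Capacity used 91/91.
3 item(s) taken whole; one partial (take 17/34 of C).

3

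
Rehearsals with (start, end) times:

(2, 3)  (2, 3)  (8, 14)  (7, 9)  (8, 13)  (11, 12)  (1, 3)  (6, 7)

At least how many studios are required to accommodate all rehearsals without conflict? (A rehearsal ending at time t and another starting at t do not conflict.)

Count concurrent intervals with a sweep; the peak is the room count.
Events (time:±→running): 1:+→1 2:+→2 2:+→3 … peak 3.

3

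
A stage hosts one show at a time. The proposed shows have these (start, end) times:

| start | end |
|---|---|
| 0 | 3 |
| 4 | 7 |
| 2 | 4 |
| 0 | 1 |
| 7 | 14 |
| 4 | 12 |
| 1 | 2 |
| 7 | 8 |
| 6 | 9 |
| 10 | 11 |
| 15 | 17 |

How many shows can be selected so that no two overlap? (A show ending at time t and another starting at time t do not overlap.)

7

Greedy by earliest finish: after sorting by end time, pick each interval compatible with the last pick.
Sorted by end: (0,1)  (1,2)  (0,3)  (2,4)  (4,7)  (7,8)  (6,9)  (10,11)  (4,12)  (7,14)  (15,17)
take (0,1); take (1,2); skip (0,3); take (2,4); take (4,7); take (7,8); skip (6,9); take (10,11); take (15,17).
Selected 7 shows.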